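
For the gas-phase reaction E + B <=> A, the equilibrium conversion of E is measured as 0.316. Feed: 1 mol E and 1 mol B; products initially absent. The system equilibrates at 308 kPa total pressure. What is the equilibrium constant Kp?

Kp = 0.00369 kPa^-1

Let X = conversion of E (basis 1 mol E); extent of reaction ξ = X.
Species balance: n_E = 1 − X; n_B = 1 − X; n_A = X.
n_T = Σnᵢ = 2 − X.
At X = 0.316: n_E = 0.684, n_B = 0.684, n_A = 0.316, n_T = 1.68.
p_i = (n_i/n_T)·P. Kp = p_A / (p_E p_B) = 0.00369 kPa^-1.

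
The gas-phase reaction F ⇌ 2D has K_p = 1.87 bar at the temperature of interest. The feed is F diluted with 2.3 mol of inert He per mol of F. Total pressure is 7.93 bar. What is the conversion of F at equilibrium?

Let X = conversion of F (basis 1 mol F); extent of reaction ξ = X.
Mole table: n_F = 1 − X; n_D = 2X; n_I = 2.3 (inert).
Total moles n_T = 3.3 + X.
y_i = n_i/n_T, p_i = y_i·P. K_p = p_D^2 / (p_F).
This yields a degree-2 equation in X; solving on (0,1), X = 0.369.

X = 0.369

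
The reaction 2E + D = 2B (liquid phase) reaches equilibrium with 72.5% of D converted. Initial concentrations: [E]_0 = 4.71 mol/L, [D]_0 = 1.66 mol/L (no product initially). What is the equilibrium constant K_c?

Let X = conversion of D.
Concentrations: [E] = 4.71 − 3.32X; [D] = 1.66 − 1.66X; [B] = 3.32X.
At X = 0.725: [E] = 2.3, [D] = 0.456, [B] = 2.41.
K_c = [B]^2 / ([E]^2 [D]) = 2.39 L/mol.

K_c = 2.39 L/mol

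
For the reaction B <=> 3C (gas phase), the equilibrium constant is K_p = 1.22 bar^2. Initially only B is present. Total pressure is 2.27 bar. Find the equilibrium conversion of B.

X = 0.245

Basis: 1 mol B initially; let X = conversion of B. Extent ξ = X.
At extent ξ: n_B = 1 − X; n_C = 3X.
Summing: n_T = 1 + 2X.
Mole fractions y_i = n_i/n_T; K_p = p_C^3 / (p_B) with p_i = y_i·P.
Setting this equal to 1.22 bar^2 and taking the physical root (0 < X < 1) gives X = 0.245.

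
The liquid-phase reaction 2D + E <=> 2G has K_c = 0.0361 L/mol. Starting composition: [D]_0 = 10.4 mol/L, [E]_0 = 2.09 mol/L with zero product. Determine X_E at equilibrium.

X = 0.428

Let X = conversion of E; extent ξ = 2.09·X mol/L.
Concentrations: [D] = 10.4 − 4.18X; [E] = 2.09 − 2.09X; [G] = 4.18X.
K_c = [G]^2 / ([D]^2 [E]).
Equating to 0.0361 L/mol: the physical root is X = 0.428.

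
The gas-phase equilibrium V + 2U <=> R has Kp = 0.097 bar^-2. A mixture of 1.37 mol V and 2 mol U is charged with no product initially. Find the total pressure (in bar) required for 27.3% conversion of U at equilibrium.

P = 3.11 bar

Basis: 2 mol U initially; let X = conversion of U. Extent ξ = X.
At extent ξ: n_V = 1.37 − X; n_U = 2 − 2X; n_R = X.
n_T = Σnᵢ = 3.37 − 2X.
Kp = p_R / (p_V p_U^2) with p_i = (n_i/n_T)·P.
At X = 0.273: the mole-fraction product g(X) = Π y_i^ν_i = 0.9388. Since Kp = g(X)·P^{-2}, P = (g/Kp)^(1/2) = (0.9388/0.097)^(1/2) = 3.11 bar.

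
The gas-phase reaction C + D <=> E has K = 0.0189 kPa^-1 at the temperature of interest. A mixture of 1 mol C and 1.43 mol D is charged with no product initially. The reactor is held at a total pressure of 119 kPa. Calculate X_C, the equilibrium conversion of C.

Let X = conversion of C (basis 1 mol C); extent of reaction ξ = X.
Moles: n_C = 1 − X; n_D = 1.43 − X; n_E = X.
Summing: n_T = 2.43 − X.
With p_i = (n_i/n_T)P, K = p_E / (p_C p_D).
This yields a degree-2 equation in X; solving on (0,1), X = 0.518.

X = 0.518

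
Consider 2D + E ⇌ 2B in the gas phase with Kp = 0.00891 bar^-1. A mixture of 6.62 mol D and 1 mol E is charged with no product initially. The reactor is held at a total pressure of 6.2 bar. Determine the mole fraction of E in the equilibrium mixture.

Basis: 1 mol E initially; let X = conversion of E. Extent ξ = X.
At extent ξ: n_D = 6.62 − 2X; n_E = 1 − X; n_B = 2X.
n_T = Σnᵢ = 7.62 − X.
With p_i = (n_i/n_T)P, Kp = p_B^2 / (p_D^2 p_E).
Equating to 0.00891 bar^-1 and solving on 0 < X < 1: X = 0.233.
Then n_E = 0.767, n_T = 7.39, so y_E = 0.104.

y_E = 0.104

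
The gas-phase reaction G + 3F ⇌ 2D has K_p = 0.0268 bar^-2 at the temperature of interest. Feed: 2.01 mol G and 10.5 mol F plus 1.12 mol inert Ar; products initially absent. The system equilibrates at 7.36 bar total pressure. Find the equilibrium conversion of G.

Let X = conversion of G (basis 2.01 mol G); extent of reaction ξ = 2.01X.
At extent ξ: n_G = 2.01 − 2.01X; n_F = 10.5 − 6.03X; n_D = 4.02X; n_I = 1.12 (inert).
Total moles n_T = 13.6 − 4.02X.
With p_i = (n_i/n_T)P, K_p = p_D^2 / (p_G p_F^3).
Substituting and setting equal to 0.0268 bar^-2 gives a polynomial in X; the root in (0,1) is X = 0.515.

X = 0.515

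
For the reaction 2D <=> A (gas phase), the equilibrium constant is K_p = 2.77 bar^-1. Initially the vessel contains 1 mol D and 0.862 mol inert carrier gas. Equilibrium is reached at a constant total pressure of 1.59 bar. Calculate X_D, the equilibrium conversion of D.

Let X = conversion of D (basis 1 mol D); extent of reaction ξ = 0.5X.
Mole table: n_D = 1 − X; n_A = 0.5X; n_I = 0.862 (inert).
Total moles n_T = 1.86 − 0.5X.
Mole fractions y_i = n_i/n_T; K_p = p_A / (p_D^2) with p_i = y_i·P.
This yields a degree-2 equation in X; solving on (0,1), X = 0.661.

X = 0.661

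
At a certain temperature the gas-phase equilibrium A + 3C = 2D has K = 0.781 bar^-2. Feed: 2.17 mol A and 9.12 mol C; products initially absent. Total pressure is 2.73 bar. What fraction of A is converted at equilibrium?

Let X = conversion of A (basis 2.17 mol A); extent of reaction ξ = 2.17X.
At extent ξ: n_A = 2.17 − 2.17X; n_C = 9.12 − 6.51X; n_D = 4.34X.
Summing: n_T = 11.3 − 4.34X.
With p_i = (n_i/n_T)P, K = p_D^2 / (p_A p_C^3).
Setting this equal to 0.781 bar^-2 and taking the physical root (0 < X < 1) gives X = 0.639.

X = 0.639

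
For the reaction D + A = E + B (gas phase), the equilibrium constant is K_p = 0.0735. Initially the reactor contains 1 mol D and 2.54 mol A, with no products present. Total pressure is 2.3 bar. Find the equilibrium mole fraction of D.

y_D = 0.189

Let X = conversion of D (basis 1 mol D); extent of reaction ξ = X.
Mole table: n_D = 1 − X; n_A = 2.54 − X; n_E = X; n_B = X.
Total moles n_T = 3.54 (Δν = 0, constant).
Mole fractions y_i = n_i/n_T; K_p = p_E p_B / (p_D p_A) with p_i = y_i·P.
Substituting and setting equal to 0.0735 gives a polynomial in X; the root in (0,1) is X = 0.330.
Then n_D = 0.67, n_T = 3.54, so y_D = 0.189.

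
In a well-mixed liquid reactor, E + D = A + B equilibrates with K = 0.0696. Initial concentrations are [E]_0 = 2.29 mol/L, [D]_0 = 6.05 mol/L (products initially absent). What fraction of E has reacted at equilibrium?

X = 0.329

Let X = conversion of E; extent ξ = 2.29·X mol/L.
Concentrations: [E] = 2.29 − 2.29X; [D] = 6.05 − 2.29X; [A] = 2.29X; [B] = 2.29X.
K = [A] [B] / ([E] [D]).
Equating to 0.0696: the physical root is X = 0.329.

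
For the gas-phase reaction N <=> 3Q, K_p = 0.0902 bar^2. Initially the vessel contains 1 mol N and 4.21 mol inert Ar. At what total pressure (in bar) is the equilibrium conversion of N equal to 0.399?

P = 1.07 bar

Basis: 1 mol N initially; let X = conversion of N. Extent ξ = X.
Mole table: n_N = 1 − X; n_Q = 3X; n_I = 4.21 (inert).
n_T = Σnᵢ = 5.21 + 2X.
K_p = p_Q^3 / (p_N) with p_i = (n_i/n_T)·P.
At X = 0.399: the mole-fraction product g(X) = Π y_i^ν_i = 0.07906. Since K_p = g(X)·P^{2}, P = (K_p/g)^(1/2) = (0.0902/0.07906)^(1/2) = 1.07 bar.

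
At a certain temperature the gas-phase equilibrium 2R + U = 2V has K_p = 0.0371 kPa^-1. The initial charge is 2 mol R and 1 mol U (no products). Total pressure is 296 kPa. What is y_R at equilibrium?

y_R = 0.347

Basis: 2 mol R initially; let X = conversion of R. Extent ξ = X.
Mole table: n_R = 2 − 2X; n_U = 1 − X; n_V = 2X.
n_T = Σnᵢ = 3 − X.
Mole fractions y_i = n_i/n_T; K_p = p_V^2 / (p_R^2 p_U) with p_i = y_i·P.
Substituting and setting equal to 0.0371 kPa^-1 gives a polynomial in X; the root in (0,1) is X = 0.580.
Then n_R = 0.84, n_T = 2.42, so y_R = 0.347.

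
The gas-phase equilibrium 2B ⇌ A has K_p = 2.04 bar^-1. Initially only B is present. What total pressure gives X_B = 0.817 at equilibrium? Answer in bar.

Basis: 1 mol B initially; let X = conversion of B. Extent ξ = 0.5X.
Species balance: n_B = 1 − X; n_A = 0.5X.
n_T = Σnᵢ = 1 − 0.5X.
K_p = p_A / (p_B^2) with p_i = (n_i/n_T)·P.
At X = 0.817: the mole-fraction product g(X) = Π y_i^ν_i = 7.215. Since K_p = g(X)·P^{-1}, P = (g/K_p)^(1/1) = (7.215/2.04)^(1/1) = 3.54 bar.

P = 3.54 bar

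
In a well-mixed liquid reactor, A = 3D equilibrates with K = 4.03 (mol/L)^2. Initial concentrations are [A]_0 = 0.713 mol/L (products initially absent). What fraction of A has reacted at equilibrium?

Let X = conversion of A; extent ξ = 0.713·X mol/L.
Concentrations: [A] = 0.713 − 0.713X; [D] = 2.14X.
K = [D]^3 / ([A]).
Equating to 4.03 (mol/L)^2: the physical root is X = 0.520.

X = 0.520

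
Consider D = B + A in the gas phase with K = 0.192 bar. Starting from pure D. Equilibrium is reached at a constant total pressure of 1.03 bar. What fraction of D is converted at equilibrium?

X = 0.396

Basis: 1 mol D initially; let X = conversion of D. Extent ξ = X.
Mole table: n_D = 1 − X; n_B = X; n_A = X.
Total moles n_T = 1 + X.
Mole fractions y_i = n_i/n_T; K = p_B p_A / (p_D) with p_i = y_i·P.
Setting this equal to 0.192 bar and taking the physical root (0 < X < 1) gives X = 0.396.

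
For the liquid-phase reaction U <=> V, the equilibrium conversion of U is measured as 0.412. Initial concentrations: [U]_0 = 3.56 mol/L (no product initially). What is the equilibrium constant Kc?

Kc = 0.701

Let X = conversion of U.
Concentrations: [U] = 3.56 − 3.56X; [V] = 3.56X.
At X = 0.412: [U] = 2.09, [V] = 1.47.
Kc = [V] / ([U]) = 0.701.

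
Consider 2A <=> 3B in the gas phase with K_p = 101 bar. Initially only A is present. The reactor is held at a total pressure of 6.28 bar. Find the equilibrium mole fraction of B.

y_B = 0.816

Take 1 mol A as basis and let X be its fractional conversion, so ξ = 0.5X.
At extent ξ: n_A = 1 − X; n_B = 1.5X.
n_T = Σnᵢ = 1 + 0.5X.
y_i = n_i/n_T, p_i = y_i·P. K_p = p_B^3 / (p_A^2).
Substituting and setting equal to 101 bar gives a polynomial in X; the root in (0,1) is X = 0.747.
Then n_B = 1.12, n_T = 1.37, so y_B = 0.816.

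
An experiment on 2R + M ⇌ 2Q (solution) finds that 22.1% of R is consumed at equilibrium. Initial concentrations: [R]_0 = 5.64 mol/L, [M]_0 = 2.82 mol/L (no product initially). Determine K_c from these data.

K_c = 0.0366 L/mol

Let X = conversion of R.
Concentrations: [R] = 5.64 − 5.64X; [M] = 2.82 − 2.82X; [Q] = 5.64X.
At X = 0.221: [R] = 4.39, [M] = 2.2, [Q] = 1.25.
K_c = [Q]^2 / ([R]^2 [M]) = 0.0366 L/mol.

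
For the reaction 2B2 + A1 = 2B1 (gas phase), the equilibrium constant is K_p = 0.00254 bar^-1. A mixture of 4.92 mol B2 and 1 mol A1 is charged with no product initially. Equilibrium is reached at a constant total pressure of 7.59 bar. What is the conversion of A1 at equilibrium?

X = 0.126

Let X = conversion of A1 (basis 1 mol A1); extent of reaction ξ = X.
At extent ξ: n_B2 = 4.92 − 2X; n_A1 = 1 − X; n_B1 = 2X.
Summing: n_T = 5.92 − X.
Mole fractions y_i = n_i/n_T; K_p = p_B1^2 / (p_B2^2 p_A1) with p_i = y_i·P.
This yields a degree-3 equation in X; solving on (0,1), X = 0.126.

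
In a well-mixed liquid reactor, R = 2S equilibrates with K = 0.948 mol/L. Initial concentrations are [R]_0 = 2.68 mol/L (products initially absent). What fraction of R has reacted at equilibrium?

X = 0.256

Let X = conversion of R; extent ξ = 2.68·X mol/L.
Concentrations: [R] = 2.68 − 2.68X; [S] = 5.36X.
K = [S]^2 / ([R]).
Setting equal to 0.948 and solving for X on (0,1) gives X = 0.256.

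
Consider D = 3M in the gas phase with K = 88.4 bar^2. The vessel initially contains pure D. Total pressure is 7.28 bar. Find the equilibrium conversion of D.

X = 0.498

Basis: 1 mol D initially; let X = conversion of D. Extent ξ = X.
Species balance: n_D = 1 − X; n_M = 3X.
Total moles n_T = 1 + 2X.
Mole fractions y_i = n_i/n_T; K = p_M^3 / (p_D) with p_i = y_i·P.
Equating to 88.4 bar^2 and solving on 0 < X < 1: X = 0.498.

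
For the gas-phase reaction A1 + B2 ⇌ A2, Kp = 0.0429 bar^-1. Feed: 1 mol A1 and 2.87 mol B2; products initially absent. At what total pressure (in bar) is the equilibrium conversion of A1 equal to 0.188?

P = 7.41 bar

Basis: 1 mol A1 initially; let X = conversion of A1. Extent ξ = X.
Moles: n_A1 = 1 − X; n_B2 = 2.87 − X; n_A2 = X.
n_T = Σnᵢ = 3.87 − X.
Kp = p_A2 / (p_A1 p_B2) with p_i = (n_i/n_T)·P.
At X = 0.188: the mole-fraction product g(X) = Π y_i^ν_i = 0.3179. Since Kp = g(X)·P^{-1}, P = (g/Kp)^(1/1) = (0.3179/0.0429)^(1/1) = 7.41 bar.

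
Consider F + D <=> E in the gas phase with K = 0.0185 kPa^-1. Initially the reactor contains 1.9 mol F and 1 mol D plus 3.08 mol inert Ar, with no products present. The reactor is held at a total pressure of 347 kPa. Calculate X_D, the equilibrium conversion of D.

X = 0.607

Let X = conversion of D (basis 1 mol D); extent of reaction ξ = X.
Species balance: n_F = 1.9 − X; n_D = 1 − X; n_E = X; n_I = 3.08 (inert).
Total moles n_T = 5.98 − X.
With p_i = (n_i/n_T)P, K = p_E / (p_F p_D).
Setting this equal to 0.0185 kPa^-1 and taking the physical root (0 < X < 1) gives X = 0.607.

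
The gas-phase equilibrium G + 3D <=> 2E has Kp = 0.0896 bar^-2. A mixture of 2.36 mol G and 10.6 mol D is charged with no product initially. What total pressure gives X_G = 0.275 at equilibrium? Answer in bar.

Let X = conversion of G (basis 2.36 mol G); extent of reaction ξ = 2.36X.
At extent ξ: n_G = 2.36 − 2.36X; n_D = 10.6 − 7.08X; n_E = 4.72X.
Summing: n_T = 13 − 4.72X.
Kp = p_E^2 / (p_G p_D^3) with p_i = (n_i/n_T)·P.
At X = 0.275: the mole-fraction product g(X) = Π y_i^ν_i = 0.2067. Since Kp = g(X)·P^{-2}, P = (g/Kp)^(1/2) = (0.2067/0.0896)^(1/2) = 1.52 bar.

P = 1.52 bar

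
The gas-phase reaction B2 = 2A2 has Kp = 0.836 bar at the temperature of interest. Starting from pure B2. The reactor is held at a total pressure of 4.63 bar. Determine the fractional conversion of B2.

X = 0.208

Basis: 1 mol B2 initially; let X = conversion of B2. Extent ξ = X.
Moles: n_B2 = 1 − X; n_A2 = 2X.
n_T = Σnᵢ = 1 + X.
Mole fractions y_i = n_i/n_T; Kp = p_A2^2 / (p_B2) with p_i = y_i·P.
Setting this equal to 0.836 bar and taking the physical root (0 < X < 1) gives X = 0.208.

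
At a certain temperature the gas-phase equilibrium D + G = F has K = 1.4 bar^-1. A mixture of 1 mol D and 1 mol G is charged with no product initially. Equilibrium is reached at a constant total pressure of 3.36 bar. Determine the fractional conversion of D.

Let X = conversion of D (basis 1 mol D); extent of reaction ξ = X.
Mole table: n_D = 1 − X; n_G = 1 − X; n_F = X.
Summing: n_T = 2 − X.
y_i = n_i/n_T, p_i = y_i·P. K = p_F / (p_D p_G).
Setting this equal to 1.4 bar^-1 and taking the physical root (0 < X < 1) gives X = 0.581.

X = 0.581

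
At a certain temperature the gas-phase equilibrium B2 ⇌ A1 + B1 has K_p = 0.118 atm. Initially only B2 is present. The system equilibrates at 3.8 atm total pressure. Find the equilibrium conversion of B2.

X = 0.174

Take 1 mol B2 as basis and let X be its fractional conversion, so ξ = X.
Mole table: n_B2 = 1 − X; n_A1 = X; n_B1 = X.
Total moles n_T = 1 + X.
Mole fractions y_i = n_i/n_T; K_p = p_A1 p_B1 / (p_B2) with p_i = y_i·P.
Substituting and setting equal to 0.118 atm gives a polynomial in X; the root in (0,1) is X = 0.174.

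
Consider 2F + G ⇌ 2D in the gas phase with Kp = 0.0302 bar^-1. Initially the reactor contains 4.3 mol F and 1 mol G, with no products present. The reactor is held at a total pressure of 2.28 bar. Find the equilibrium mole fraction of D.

y_D = 0.079

Take 1 mol G as basis and let X be its fractional conversion, so ξ = X.
Mole table: n_F = 4.3 − 2X; n_G = 1 − X; n_D = 2X.
n_T = Σnᵢ = 5.3 − X.
Mole fractions y_i = n_i/n_T; Kp = p_D^2 / (p_F^2 p_G) with p_i = y_i·P.
Setting this equal to 0.0302 bar^-1 and taking the physical root (0 < X < 1) gives X = 0.202.
Then n_D = 0.404, n_T = 5.1, so y_D = 0.079.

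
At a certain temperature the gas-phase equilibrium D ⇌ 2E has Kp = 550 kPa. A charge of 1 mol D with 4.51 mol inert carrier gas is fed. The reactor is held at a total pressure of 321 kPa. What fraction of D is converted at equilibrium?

Let X = conversion of D (basis 1 mol D); extent of reaction ξ = X.
Mole table: n_D = 1 − X; n_E = 2X; n_I = 4.51 (inert).
Total moles n_T = 5.51 + X.
Mole fractions y_i = n_i/n_T; Kp = p_E^2 / (p_D) with p_i = y_i·P.
Equating to 550 kPa and solving on 0 < X < 1: X = 0.776.

X = 0.776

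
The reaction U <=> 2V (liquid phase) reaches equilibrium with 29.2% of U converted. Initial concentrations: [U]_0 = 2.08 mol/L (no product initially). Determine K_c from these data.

Let X = conversion of U.
Concentrations: [U] = 2.08 − 2.08X; [V] = 4.16X.
At X = 0.292: [U] = 1.47, [V] = 1.21.
K_c = [V]^2 / ([U]) = 1 mol/L.

K_c = 1 mol/L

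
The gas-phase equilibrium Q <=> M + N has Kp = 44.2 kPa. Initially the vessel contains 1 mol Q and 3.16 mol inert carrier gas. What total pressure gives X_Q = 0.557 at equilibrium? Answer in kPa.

P = 298 kPa

Basis: 1 mol Q initially; let X = conversion of Q. Extent ξ = X.
Moles: n_Q = 1 − X; n_M = X; n_N = X; n_I = 3.16 (inert).
Total moles n_T = 4.16 + X.
Kp = p_M p_N / (p_Q) with p_i = (n_i/n_T)·P.
At X = 0.557: the mole-fraction product g(X) = Π y_i^ν_i = 0.1485. Since Kp = g(X)·P^{1}, P = (Kp/g)^(1/1) = (44.2/0.1485)^(1/1) = 298 kPa.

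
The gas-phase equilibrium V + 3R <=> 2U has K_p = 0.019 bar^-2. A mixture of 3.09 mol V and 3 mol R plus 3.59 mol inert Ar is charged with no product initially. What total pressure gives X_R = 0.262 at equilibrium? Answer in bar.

P = 6.28 bar

Let X = conversion of R (basis 3 mol R); extent of reaction ξ = X.
At extent ξ: n_V = 3.09 − X; n_R = 3 − 3X; n_U = 2X; n_I = 3.59 (inert).
Summing: n_T = 9.68 − 2X.
K_p = p_U^2 / (p_V p_R^3) with p_i = (n_i/n_T)·P.
At X = 0.262: the mole-fraction product g(X) = Π y_i^ν_i = 0.75. Since K_p = g(X)·P^{-2}, P = (g/K_p)^(1/2) = (0.75/0.019)^(1/2) = 6.28 bar.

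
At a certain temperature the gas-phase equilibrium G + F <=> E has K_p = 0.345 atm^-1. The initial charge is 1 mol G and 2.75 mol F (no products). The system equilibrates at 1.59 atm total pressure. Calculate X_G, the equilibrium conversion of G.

X = 0.281

Basis: 1 mol G initially; let X = conversion of G. Extent ξ = X.
Mole table: n_G = 1 − X; n_F = 2.75 − X; n_E = X.
n_T = Σnᵢ = 3.75 − X.
Mole fractions y_i = n_i/n_T; K_p = p_E / (p_G p_F) with p_i = y_i·P.
Substituting and setting equal to 0.345 atm^-1 gives a polynomial in X; the root in (0,1) is X = 0.281.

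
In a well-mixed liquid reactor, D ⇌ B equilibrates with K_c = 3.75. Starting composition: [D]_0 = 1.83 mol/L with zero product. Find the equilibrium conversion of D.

Let X = conversion of D; extent ξ = 1.83·X mol/L.
Concentrations: [D] = 1.83 − 1.83X; [B] = 1.83X.
K_c = [B] / ([D]).
Setting equal to 3.75 and solving for X on (0,1) gives X = 0.789.

X = 0.789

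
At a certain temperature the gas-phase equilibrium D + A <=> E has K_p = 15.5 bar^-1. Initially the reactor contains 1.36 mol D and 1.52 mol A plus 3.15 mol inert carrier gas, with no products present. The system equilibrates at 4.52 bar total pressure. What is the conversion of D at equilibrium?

X = 0.843

Take 1.36 mol D as basis and let X be its fractional conversion, so ξ = 1.36X.
Moles: n_D = 1.36 − 1.36X; n_A = 1.52 − 1.36X; n_E = 1.36X; n_I = 3.15 (inert).
Summing: n_T = 6.03 − 1.36X.
Mole fractions y_i = n_i/n_T; K_p = p_E / (p_D p_A) with p_i = y_i·P.
Substituting and setting equal to 15.5 bar^-1 gives a polynomial in X; the root in (0,1) is X = 0.843.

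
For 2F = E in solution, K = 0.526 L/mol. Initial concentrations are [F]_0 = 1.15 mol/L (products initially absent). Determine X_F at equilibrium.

Let X = conversion of F; extent ξ = 1.15X/2 mol/L.
Concentrations: [F] = 1.15 − 1.15X; [E] = 0.575X.
K = [E] / ([F]^2).
Setting equal to 0.526 and solving for X on (0,1) gives X = 0.415.

X = 0.415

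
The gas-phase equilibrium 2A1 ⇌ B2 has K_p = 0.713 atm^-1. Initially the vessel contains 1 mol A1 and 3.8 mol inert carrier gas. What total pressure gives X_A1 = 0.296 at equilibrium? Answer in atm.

Let X = conversion of A1 (basis 1 mol A1); extent of reaction ξ = 0.5X.
Species balance: n_A1 = 1 − X; n_B2 = 0.5X; n_I = 3.8 (inert).
Summing: n_T = 4.8 − 0.5X.
K_p = p_B2 / (p_A1^2) with p_i = (n_i/n_T)·P.
At X = 0.296: the mole-fraction product g(X) = Π y_i^ν_i = 1.389. Since K_p = g(X)·P^{-1}, P = (g/K_p)^(1/1) = (1.389/0.713)^(1/1) = 1.95 atm.

P = 1.95 atm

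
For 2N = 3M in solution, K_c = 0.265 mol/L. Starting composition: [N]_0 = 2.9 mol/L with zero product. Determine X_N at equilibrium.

Let X = conversion of N; extent ξ = 2.9X/2 mol/L.
Concentrations: [N] = 2.9 − 2.9X; [M] = 4.35X.
K_c = [M]^3 / ([N]^2).
This equals 0.265 at X = 0.248 (the root in 0 < X < 1).

X = 0.248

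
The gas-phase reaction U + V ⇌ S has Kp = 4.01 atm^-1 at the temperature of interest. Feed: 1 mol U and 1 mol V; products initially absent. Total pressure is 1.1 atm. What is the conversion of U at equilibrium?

Take 1 mol U as basis and let X be its fractional conversion, so ξ = X.
Moles: n_U = 1 − X; n_V = 1 − X; n_S = X.
n_T = Σnᵢ = 2 − X.
y_i = n_i/n_T, p_i = y_i·P. Kp = p_S / (p_U p_V).
Equating to 4.01 atm^-1 and solving on 0 < X < 1: X = 0.570.

X = 0.570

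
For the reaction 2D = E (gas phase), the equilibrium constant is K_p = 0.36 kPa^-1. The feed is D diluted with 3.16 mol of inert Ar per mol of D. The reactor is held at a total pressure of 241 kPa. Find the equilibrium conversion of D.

X = 0.864

Take 1 mol D as basis and let X be its fractional conversion, so ξ = 0.5X.
At extent ξ: n_D = 1 − X; n_E = 0.5X; n_I = 3.16 (inert).
Total moles n_T = 4.16 − 0.5X.
With p_i = (n_i/n_T)P, K_p = p_E / (p_D^2).
Substituting and setting equal to 0.36 kPa^-1 gives a polynomial in X; the root in (0,1) is X = 0.864.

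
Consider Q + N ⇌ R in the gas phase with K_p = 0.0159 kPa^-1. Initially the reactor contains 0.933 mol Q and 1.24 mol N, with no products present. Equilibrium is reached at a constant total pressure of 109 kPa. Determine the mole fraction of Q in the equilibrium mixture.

Let X = conversion of Q (basis 0.933 mol Q); extent of reaction ξ = 0.933X.
Moles: n_Q = 0.933 − 0.933X; n_N = 1.24 − 0.933X; n_R = 0.933X.
n_T = Σnᵢ = 2.17 − 0.933X.
y_i = n_i/n_T, p_i = y_i·P. K_p = p_R / (p_Q p_N).
Substituting and setting equal to 0.0159 kPa^-1 gives a polynomial in X; the root in (0,1) is X = 0.448.
Then n_Q = 0.515, n_T = 1.75, so y_Q = 0.293.

y_Q = 0.293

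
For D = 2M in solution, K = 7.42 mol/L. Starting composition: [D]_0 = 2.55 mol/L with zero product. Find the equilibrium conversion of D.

Let X = conversion of D; extent ξ = 2.55·X mol/L.
Concentrations: [D] = 2.55 − 2.55X; [M] = 5.1X.
K = [M]^2 / ([D]).
Setting equal to 7.42 and solving for X on (0,1) gives X = 0.564.

X = 0.564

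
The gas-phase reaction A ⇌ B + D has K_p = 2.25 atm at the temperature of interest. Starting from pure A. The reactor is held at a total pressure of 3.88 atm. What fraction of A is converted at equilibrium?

X = 0.606

Let X = conversion of A (basis 1 mol A); extent of reaction ξ = X.
Mole table: n_A = 1 − X; n_B = X; n_D = X.
n_T = Σnᵢ = 1 + X.
y_i = n_i/n_T, p_i = y_i·P. K_p = p_B p_D / (p_A).
This yields a degree-2 equation in X; solving on (0,1), X = 0.606.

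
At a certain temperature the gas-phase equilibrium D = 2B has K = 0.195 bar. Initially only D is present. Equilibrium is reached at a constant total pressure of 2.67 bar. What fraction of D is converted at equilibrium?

Let X = conversion of D (basis 1 mol D); extent of reaction ξ = X.
Moles: n_D = 1 − X; n_B = 2X.
Summing: n_T = 1 + X.
y_i = n_i/n_T, p_i = y_i·P. K = p_B^2 / (p_D).
Substituting and setting equal to 0.195 bar gives a polynomial in X; the root in (0,1) is X = 0.134.

X = 0.134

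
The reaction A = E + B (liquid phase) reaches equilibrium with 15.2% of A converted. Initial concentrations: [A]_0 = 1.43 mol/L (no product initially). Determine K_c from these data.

Let X = conversion of A.
Concentrations: [A] = 1.43 − 1.43X; [E] = 1.43X; [B] = 1.43X.
At X = 0.152: [A] = 1.21, [E] = 0.217, [B] = 0.217.
K_c = [E] [B] / ([A]) = 0.039 mol/L.

K_c = 0.039 mol/L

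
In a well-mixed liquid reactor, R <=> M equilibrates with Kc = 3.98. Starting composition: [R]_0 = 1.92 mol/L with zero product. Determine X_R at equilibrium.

Let X = conversion of R; extent ξ = 1.92·X mol/L.
Concentrations: [R] = 1.92 − 1.92X; [M] = 1.92X.
Kc = [M] / ([R]).
Equating to 3.98: the physical root is X = 0.799.

X = 0.799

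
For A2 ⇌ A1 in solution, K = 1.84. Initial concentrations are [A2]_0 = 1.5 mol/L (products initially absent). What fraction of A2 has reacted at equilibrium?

X = 0.648

Let X = conversion of A2; extent ξ = 1.5·X mol/L.
Concentrations: [A2] = 1.5 − 1.5X; [A1] = 1.5X.
K = [A1] / ([A2]).
Equating to 1.84: the physical root is X = 0.648.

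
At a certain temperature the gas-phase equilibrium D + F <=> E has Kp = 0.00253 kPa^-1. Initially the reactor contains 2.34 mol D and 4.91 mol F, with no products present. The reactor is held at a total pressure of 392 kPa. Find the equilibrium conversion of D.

X = 0.385

Take 2.34 mol D as basis and let X be its fractional conversion, so ξ = 2.34X.
Mole table: n_D = 2.34 − 2.34X; n_F = 4.91 − 2.34X; n_E = 2.34X.
Total moles n_T = 7.25 − 2.34X.
Mole fractions y_i = n_i/n_T; Kp = p_E / (p_D p_F) with p_i = y_i·P.
Equating to 0.00253 kPa^-1 and solving on 0 < X < 1: X = 0.385.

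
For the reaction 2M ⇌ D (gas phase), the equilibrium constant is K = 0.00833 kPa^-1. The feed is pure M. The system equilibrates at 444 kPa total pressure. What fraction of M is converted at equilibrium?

X = 0.748

Take 1 mol M as basis and let X be its fractional conversion, so ξ = 0.5X.
Species balance: n_M = 1 − X; n_D = 0.5X.
n_T = Σnᵢ = 1 − 0.5X.
With p_i = (n_i/n_T)P, K = p_D / (p_M^2).
Substituting and setting equal to 0.00833 kPa^-1 gives a polynomial in X; the root in (0,1) is X = 0.748.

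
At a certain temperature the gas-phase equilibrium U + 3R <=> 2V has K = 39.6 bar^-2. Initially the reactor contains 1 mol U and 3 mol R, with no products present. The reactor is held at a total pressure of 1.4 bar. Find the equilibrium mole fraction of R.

y_R = 0.331

Take 1 mol U as basis and let X be its fractional conversion, so ξ = X.
Species balance: n_U = 1 − X; n_R = 3 − 3X; n_V = 2X.
Total moles n_T = 4 − 2X.
With p_i = (n_i/n_T)P, K = p_V^2 / (p_U p_R^3).
Setting this equal to 39.6 bar^-2 and taking the physical root (0 < X < 1) gives X = 0.717.
Then n_R = 0.85, n_T = 2.57, so y_R = 0.331.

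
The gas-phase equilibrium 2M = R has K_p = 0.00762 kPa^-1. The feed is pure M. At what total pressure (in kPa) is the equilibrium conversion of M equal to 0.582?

P = 155 kPa

Let X = conversion of M (basis 1 mol M); extent of reaction ξ = 0.5X.
At extent ξ: n_M = 1 − X; n_R = 0.5X.
Total moles n_T = 1 − 0.5X.
K_p = p_R / (p_M^2) with p_i = (n_i/n_T)·P.
At X = 0.582: the mole-fraction product g(X) = Π y_i^ν_i = 1.181. Since K_p = g(X)·P^{-1}, P = (g/K_p)^(1/1) = (1.181/0.00762)^(1/1) = 155 kPa.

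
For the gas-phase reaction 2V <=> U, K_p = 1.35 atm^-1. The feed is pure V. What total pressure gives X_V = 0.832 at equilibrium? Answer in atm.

Let X = conversion of V (basis 1 mol V); extent of reaction ξ = 0.5X.
Moles: n_V = 1 − X; n_U = 0.5X.
n_T = Σnᵢ = 1 − 0.5X.
K_p = p_U / (p_V^2) with p_i = (n_i/n_T)·P.
At X = 0.832: the mole-fraction product g(X) = Π y_i^ν_i = 8.608. Since K_p = g(X)·P^{-1}, P = (g/K_p)^(1/1) = (8.608/1.35)^(1/1) = 6.38 atm.

P = 6.38 atm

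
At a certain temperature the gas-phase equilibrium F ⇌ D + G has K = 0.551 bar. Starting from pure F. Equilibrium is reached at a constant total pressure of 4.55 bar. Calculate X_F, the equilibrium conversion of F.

Take 1 mol F as basis and let X be its fractional conversion, so ξ = X.
Mole table: n_F = 1 − X; n_D = X; n_G = X.
Summing: n_T = 1 + X.
y_i = n_i/n_T, p_i = y_i·P. K = p_D p_G / (p_F).
Substituting and setting equal to 0.551 bar gives a polynomial in X; the root in (0,1) is X = 0.329.

X = 0.329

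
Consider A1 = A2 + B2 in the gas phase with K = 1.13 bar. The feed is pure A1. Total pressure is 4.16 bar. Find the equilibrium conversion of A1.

X = 0.462

Let X = conversion of A1 (basis 1 mol A1); extent of reaction ξ = X.
Mole table: n_A1 = 1 − X; n_A2 = X; n_B2 = X.
Total moles n_T = 1 + X.
Mole fractions y_i = n_i/n_T; K = p_A2 p_B2 / (p_A1) with p_i = y_i·P.
This yields a degree-2 equation in X; solving on (0,1), X = 0.462.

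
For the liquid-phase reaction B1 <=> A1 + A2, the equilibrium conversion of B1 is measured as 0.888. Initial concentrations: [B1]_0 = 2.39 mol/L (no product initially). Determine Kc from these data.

Let X = conversion of B1.
Concentrations: [B1] = 2.39 − 2.39X; [A1] = 2.39X; [A2] = 2.39X.
At X = 0.888: [B1] = 0.268, [A1] = 2.12, [A2] = 2.12.
Kc = [A1] [A2] / ([B1]) = 16.8 mol/L.

Kc = 16.8 mol/L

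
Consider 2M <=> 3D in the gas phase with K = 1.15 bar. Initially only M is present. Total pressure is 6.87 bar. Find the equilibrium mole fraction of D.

y_D = 0.394

Take 1 mol M as basis and let X be its fractional conversion, so ξ = 0.5X.
Mole table: n_M = 1 − X; n_D = 1.5X.
Total moles n_T = 1 + 0.5X.
y_i = n_i/n_T, p_i = y_i·P. K = p_D^3 / (p_M^2).
This yields a degree-3 equation in X; solving on (0,1), X = 0.303.
Then n_D = 0.454, n_T = 1.15, so y_D = 0.394.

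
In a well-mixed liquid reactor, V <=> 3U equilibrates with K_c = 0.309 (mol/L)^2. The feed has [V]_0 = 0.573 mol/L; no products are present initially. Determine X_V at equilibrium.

X = 0.291

Let X = conversion of V; extent ξ = 0.573·X mol/L.
Concentrations: [V] = 0.573 − 0.573X; [U] = 1.72X.
K_c = [U]^3 / ([V]).
Solving K_c = 0.309 for X ∈ (0,1): X = 0.291.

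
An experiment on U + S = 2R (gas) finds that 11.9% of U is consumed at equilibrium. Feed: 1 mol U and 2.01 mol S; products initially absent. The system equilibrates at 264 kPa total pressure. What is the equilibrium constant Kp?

Let X = conversion of U (basis 1 mol U); extent of reaction ξ = X.
Mole table: n_U = 1 − X; n_S = 2.01 − X; n_R = 2X.
Total moles n_T = 3.01 (Δν = 0, constant).
At X = 0.119: n_U = 0.881, n_S = 1.89, n_R = 0.238, n_T = 3.01.
p_i = (n_i/n_T)·P. Kp = p_R^2 / (p_U p_S) = 0.034.

Kp = 0.034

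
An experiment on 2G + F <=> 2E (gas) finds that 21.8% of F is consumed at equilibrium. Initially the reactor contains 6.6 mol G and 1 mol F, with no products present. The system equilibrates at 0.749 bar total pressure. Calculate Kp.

Kp = 0.0631 bar^-1

Basis: 1 mol F initially; let X = conversion of F. Extent ξ = X.
Moles: n_G = 6.6 − 2X; n_F = 1 − X; n_E = 2X.
n_T = Σnᵢ = 7.6 − X.
At X = 0.218: n_G = 6.16, n_F = 0.782, n_E = 0.436, n_T = 7.38.
p_i = (n_i/n_T)·P. Kp = p_E^2 / (p_G^2 p_F) = 0.0631 bar^-1.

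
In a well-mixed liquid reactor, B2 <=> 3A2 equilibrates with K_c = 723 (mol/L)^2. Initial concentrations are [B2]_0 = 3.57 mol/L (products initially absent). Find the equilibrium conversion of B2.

X = 0.777

Let X = conversion of B2; extent ξ = 3.57·X mol/L.
Concentrations: [B2] = 3.57 − 3.57X; [A2] = 10.7X.
K_c = [A2]^3 / ([B2]).
Equating to 723 (mol/L)^2: the physical root is X = 0.777.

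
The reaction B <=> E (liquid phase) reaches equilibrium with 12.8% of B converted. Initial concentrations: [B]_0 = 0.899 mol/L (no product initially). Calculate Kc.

Kc = 0.147

Let X = conversion of B.
Concentrations: [B] = 0.899 − 0.899X; [E] = 0.899X.
At X = 0.128: [B] = 0.784, [E] = 0.115.
Kc = [E] / ([B]) = 0.147.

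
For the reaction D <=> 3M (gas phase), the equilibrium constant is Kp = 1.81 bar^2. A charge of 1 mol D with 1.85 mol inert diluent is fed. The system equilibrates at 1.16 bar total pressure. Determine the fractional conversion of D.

Basis: 1 mol D initially; let X = conversion of D. Extent ξ = X.
Mole table: n_D = 1 − X; n_M = 3X; n_I = 1.85 (inert).
Total moles n_T = 2.85 + 2X.
With p_i = (n_i/n_T)P, Kp = p_M^3 / (p_D).
Setting this equal to 1.81 bar^2 and taking the physical root (0 < X < 1) gives X = 0.664.

X = 0.664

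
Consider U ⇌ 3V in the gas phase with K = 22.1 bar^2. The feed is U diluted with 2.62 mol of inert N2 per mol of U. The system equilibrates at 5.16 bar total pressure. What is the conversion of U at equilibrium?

Take 1 mol U as basis and let X be its fractional conversion, so ξ = X.
Moles: n_U = 1 − X; n_V = 3X; n_I = 2.62 (inert).
Total moles n_T = 3.62 + 2X.
y_i = n_i/n_T, p_i = y_i·P. K = p_V^3 / (p_U).
Substituting and setting equal to 22.1 bar^2 gives a polynomial in X; the root in (0,1) is X = 0.642.

X = 0.642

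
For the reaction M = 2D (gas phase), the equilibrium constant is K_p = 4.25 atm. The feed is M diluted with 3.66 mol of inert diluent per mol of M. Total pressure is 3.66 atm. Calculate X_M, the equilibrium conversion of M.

Basis: 1 mol M initially; let X = conversion of M. Extent ξ = X.
Species balance: n_M = 1 − X; n_D = 2X; n_I = 3.66 (inert).
n_T = Σnᵢ = 4.66 + X.
Mole fractions y_i = n_i/n_T; K_p = p_D^2 / (p_M) with p_i = y_i·P.
Equating to 4.25 atm and solving on 0 < X < 1: X = 0.692.

X = 0.692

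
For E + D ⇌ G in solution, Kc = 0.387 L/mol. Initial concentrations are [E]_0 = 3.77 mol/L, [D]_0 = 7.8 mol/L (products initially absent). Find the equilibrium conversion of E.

Let X = conversion of E; extent ξ = 3.77·X mol/L.
Concentrations: [E] = 3.77 − 3.77X; [D] = 7.8 − 3.77X; [G] = 3.77X.
Kc = [G] / ([E] [D]).
Setting equal to 0.387 and solving for X on (0,1) gives X = 0.671.

X = 0.671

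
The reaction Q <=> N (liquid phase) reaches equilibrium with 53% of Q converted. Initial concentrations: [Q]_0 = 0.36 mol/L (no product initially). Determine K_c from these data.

Let X = conversion of Q.
Concentrations: [Q] = 0.36 − 0.36X; [N] = 0.36X.
At X = 0.53: [Q] = 0.169, [N] = 0.191.
K_c = [N] / ([Q]) = 1.13.

K_c = 1.13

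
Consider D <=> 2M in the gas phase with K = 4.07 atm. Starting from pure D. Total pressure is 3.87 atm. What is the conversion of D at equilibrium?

X = 0.456

Basis: 1 mol D initially; let X = conversion of D. Extent ξ = X.
Species balance: n_D = 1 − X; n_M = 2X.
Total moles n_T = 1 + X.
Mole fractions y_i = n_i/n_T; K = p_M^2 / (p_D) with p_i = y_i·P.
Setting this equal to 4.07 atm and taking the physical root (0 < X < 1) gives X = 0.456.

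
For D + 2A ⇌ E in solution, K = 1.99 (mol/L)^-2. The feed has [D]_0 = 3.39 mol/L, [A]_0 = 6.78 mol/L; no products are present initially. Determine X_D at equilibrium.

X = 0.794

Let X = conversion of D; extent ξ = 3.39·X mol/L.
Concentrations: [D] = 3.39 − 3.39X; [A] = 6.78 − 6.78X; [E] = 3.39X.
K = [E] / ([D] [A]^2).
Solving K = 1.99 for X ∈ (0,1): X = 0.794.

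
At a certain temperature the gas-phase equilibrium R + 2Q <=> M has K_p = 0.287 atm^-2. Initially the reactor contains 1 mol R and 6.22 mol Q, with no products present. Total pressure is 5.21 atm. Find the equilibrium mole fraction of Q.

y_Q = 0.820

Let X = conversion of R (basis 1 mol R); extent of reaction ξ = X.
At extent ξ: n_R = 1 − X; n_Q = 6.22 − 2X; n_M = X.
Summing: n_T = 7.22 − 2X.
y_i = n_i/n_T, p_i = y_i·P. K_p = p_M / (p_R p_Q^2).
This yields a degree-3 equation in X; solving on (0,1), X = 0.840.
Then n_Q = 4.54, n_T = 5.54, so y_Q = 0.820.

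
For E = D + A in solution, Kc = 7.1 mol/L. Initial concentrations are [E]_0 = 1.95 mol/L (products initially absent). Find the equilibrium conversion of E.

X = 0.817

Let X = conversion of E; extent ξ = 1.95·X mol/L.
Concentrations: [E] = 1.95 − 1.95X; [D] = 1.95X; [A] = 1.95X.
Kc = [D] [A] / ([E]).
Setting equal to 7.1 and solving for X on (0,1) gives X = 0.817.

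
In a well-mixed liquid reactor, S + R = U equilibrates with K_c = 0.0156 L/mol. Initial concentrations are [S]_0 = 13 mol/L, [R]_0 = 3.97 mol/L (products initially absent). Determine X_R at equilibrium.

X = 0.162

Let X = conversion of R; extent ξ = 3.97·X mol/L.
Concentrations: [S] = 13 − 3.97X; [R] = 3.97 − 3.97X; [U] = 3.97X.
K_c = [U] / ([S] [R]).
Equating to 0.0156 L/mol: the physical root is X = 0.162.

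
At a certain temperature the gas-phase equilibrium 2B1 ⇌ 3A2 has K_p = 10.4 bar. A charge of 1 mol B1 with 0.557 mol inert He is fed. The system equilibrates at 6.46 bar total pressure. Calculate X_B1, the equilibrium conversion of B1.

Let X = conversion of B1 (basis 1 mol B1); extent of reaction ξ = 0.5X.
Mole table: n_B1 = 1 − X; n_A2 = 1.5X; n_I = 0.557 (inert).
n_T = Σnᵢ = 1.56 + 0.5X.
Mole fractions y_i = n_i/n_T; K_p = p_A2^3 / (p_B1^2) with p_i = y_i·P.
This yields a degree-3 equation in X; solving on (0,1), X = 0.556.

X = 0.556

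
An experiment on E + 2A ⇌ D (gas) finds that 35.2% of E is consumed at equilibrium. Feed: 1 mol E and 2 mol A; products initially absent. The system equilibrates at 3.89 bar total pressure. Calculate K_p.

K_p = 0.113 bar^-2

Basis: 1 mol E initially; let X = conversion of E. Extent ξ = X.
Mole table: n_E = 1 − X; n_A = 2 − 2X; n_D = X.
Total moles n_T = 3 − 2X.
At X = 0.352: n_E = 0.648, n_A = 1.3, n_D = 0.352, n_T = 2.3.
p_i = (n_i/n_T)·P. K_p = p_D / (p_E p_A^2) = 0.113 bar^-2.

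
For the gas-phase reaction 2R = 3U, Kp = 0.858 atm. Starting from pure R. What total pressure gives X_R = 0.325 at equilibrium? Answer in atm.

P = 3.92 atm

Take 1 mol R as basis and let X be its fractional conversion, so ξ = 0.5X.
Species balance: n_R = 1 − X; n_U = 1.5X.
Total moles n_T = 1 + 0.5X.
Kp = p_U^3 / (p_R^2) with p_i = (n_i/n_T)·P.
At X = 0.325: the mole-fraction product g(X) = Π y_i^ν_i = 0.2187. Since Kp = g(X)·P^{1}, P = (Kp/g)^(1/1) = (0.858/0.2187)^(1/1) = 3.92 atm.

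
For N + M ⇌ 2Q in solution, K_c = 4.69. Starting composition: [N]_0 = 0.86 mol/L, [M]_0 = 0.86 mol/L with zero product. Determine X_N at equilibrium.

X = 0.520

Let X = conversion of N; extent ξ = 0.86·X mol/L.
Concentrations: [N] = 0.86 − 0.86X; [M] = 0.86 − 0.86X; [Q] = 1.72X.
K_c = [Q]^2 / ([N] [M]).
Setting equal to 4.69 and solving for X on (0,1) gives X = 0.520.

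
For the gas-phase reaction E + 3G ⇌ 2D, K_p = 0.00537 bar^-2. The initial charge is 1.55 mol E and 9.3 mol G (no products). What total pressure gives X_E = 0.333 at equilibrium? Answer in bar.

P = 6.3 bar

Let X = conversion of E (basis 1.55 mol E); extent of reaction ξ = 1.55X.
Species balance: n_E = 1.55 − 1.55X; n_G = 9.3 − 4.65X; n_D = 3.1X.
n_T = Σnᵢ = 10.9 − 3.1X.
K_p = p_D^2 / (p_E p_G^3) with p_i = (n_i/n_T)·P.
At X = 0.333: the mole-fraction product g(X) = Π y_i^ν_i = 0.2133. Since K_p = g(X)·P^{-2}, P = (g/K_p)^(1/2) = (0.2133/0.00537)^(1/2) = 6.3 bar.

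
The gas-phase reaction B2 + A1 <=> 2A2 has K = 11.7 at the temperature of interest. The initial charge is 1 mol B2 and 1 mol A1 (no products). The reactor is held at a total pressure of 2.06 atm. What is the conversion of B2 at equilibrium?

X = 0.631

Let X = conversion of B2 (basis 1 mol B2); extent of reaction ξ = X.
Mole table: n_B2 = 1 − X; n_A1 = 1 − X; n_A2 = 2X.
Total moles n_T = 2 (Δν = 0, constant).
y_i = n_i/n_T, p_i = y_i·P. K = p_A2^2 / (p_B2 p_A1).
Setting this equal to 11.7 and taking the physical root (0 < X < 1) gives X = 0.631.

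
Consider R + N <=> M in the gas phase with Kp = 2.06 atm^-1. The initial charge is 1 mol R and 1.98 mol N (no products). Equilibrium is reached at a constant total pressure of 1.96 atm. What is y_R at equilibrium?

Basis: 1 mol R initially; let X = conversion of R. Extent ξ = X.
Mole table: n_R = 1 − X; n_N = 1.98 − X; n_M = X.
Summing: n_T = 2.98 − X.
With p_i = (n_i/n_T)P, Kp = p_M / (p_R p_N).
Setting this equal to 2.06 atm^-1 and taking the physical root (0 < X < 1) gives X = 0.694.
Then n_R = 0.306, n_T = 2.29, so y_R = 0.134.

y_R = 0.134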